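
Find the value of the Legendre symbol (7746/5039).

1

Reduce the numerator: 7746 ≡ 2707 (mod 5039), so (7746/5039) = (2707/5039).
Both 2707 ≡ 3 and 5039 ≡ 3 (mod 4), so reciprocity gives (2707/5039) = -(5039/2707). Reduce: 5039 ≡ 2332 (mod 2707). Now have -(2332/2707).
Factor out 2: 2332 = 2^2·583. Since 2707 ≡ 3 (mod 8), (2/2707) = -1, and (2/2707)^2 = +1. Now have -(583/2707).
Both 583 ≡ 3 and 2707 ≡ 3 (mod 4), so reciprocity gives (583/2707) = -(2707/583). Reduce: 2707 ≡ 375 (mod 583). Now have (375/583).
Both 375 ≡ 3 and 583 ≡ 3 (mod 4), so reciprocity gives (375/583) = -(583/375). Reduce: 583 ≡ 208 (mod 375). Now have -(208/375).
Factor out 2: 208 = 2^4·13. Since 375 ≡ 7 (mod 8), (2/375) = +1, and (2/375)^4 = +1. Now have -(13/375).
13 ≡ 1 (mod 4), so quadratic reciprocity gives (13/375) = (375/13). Reduce: 375 ≡ 11 (mod 13). Now have -(11/13).
13 ≡ 1 (mod 4), so quadratic reciprocity gives (11/13) = (13/11). Reduce: 13 ≡ 2 (mod 11). Now have -(2/11).
Factor out 2: 2 = 2. Since 11 ≡ 3 (mod 8), (2/11) = -1. Now have (1/11).
(1/11) = 1. Collecting the sign factors: 1.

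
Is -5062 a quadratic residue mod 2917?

(-5062|2917)
  = (772|2917)    [-5062 ≡ 772 mod 2917]
  = (193|2917)    [2917 ≡ 5 mod 8 ⇒ (2|2917)^2 = +1]
  = (2917|193)    [QR: 193 ≡ 1 mod 4, sign kept]
  = (22|193)    [2917 ≡ 22 mod 193]
  = (11|193)    [193 ≡ 1 mod 8 ⇒ (2|193) = +1]
  = (193|11)    [QR: 193 ≡ 1 mod 4, sign kept]
  = (6|11)    [193 ≡ 6 mod 11]
  = -(3|11)    [11 ≡ 3 mod 8 ⇒ (2|11) = -1]
  = (11|3)    [QR: both ≡ 3 mod 4, sign flips]
  = (2|3)    [11 ≡ 2 mod 3]
  = -(1|3)    [3 ≡ 3 mod 8 ⇒ (2|3) = -1]
  = -1    [(1|3) = 1]
(-5062|2917) = -1, and 2917 is prime, so -5062 is not a quadratic residue mod 2917.

no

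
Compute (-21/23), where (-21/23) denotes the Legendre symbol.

1

(-21/23)
  = -(21/23)    [23 ≡ 3 mod 4 ⇒ (-1/23) = -1]
  = -(23/21)    [QR: 21 ≡ 1 mod 4, sign kept]
  = -(2/21)    [23 ≡ 2 mod 21]
  = (1/21)    [21 ≡ 5 mod 8 ⇒ (2/21) = -1]
  = 1    [(1/21) = 1]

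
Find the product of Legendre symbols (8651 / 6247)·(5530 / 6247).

1

By multiplicativity, (8651·5530 / 6247) = (8651 / 6247)·(5530 / 6247).
First factor (8651 / 6247):
(8651 / 6247)
  = (2404 / 6247)    [8651 ≡ 2404 mod 6247]
  = (601 / 6247)    [6247 ≡ 7 mod 8 ⇒ (2 / 6247)^2 = +1]
  = (6247 / 601)    [QR: 601 ≡ 1 mod 4, sign kept]
  = (237 / 601)    [6247 ≡ 237 mod 601]
  = (601 / 237)    [QR: 237 ≡ 1 mod 4, sign kept]
  = (127 / 237)    [601 ≡ 127 mod 237]
  = (237 / 127)    [QR: 237 ≡ 1 mod 4, sign kept]
  = (110 / 127)    [237 ≡ 110 mod 127]
  = (55 / 127)    [127 ≡ 7 mod 8 ⇒ (2 / 127) = +1]
  = -(127 / 55)    [QR: both ≡ 3 mod 4, sign flips]
  = -(17 / 55)    [127 ≡ 17 mod 55]
  = -(55 / 17)    [QR: 17 ≡ 1 mod 4, sign kept]
  = -(4 / 17)    [55 ≡ 4 mod 17]
  = -(1 / 17)    [17 ≡ 1 mod 8 ⇒ (2 / 17)^2 = +1]
  = -1    [(1 / 17) = 1]
Second factor (5530 / 6247):
(5530 / 6247)
  = (2765 / 6247)    [6247 ≡ 7 mod 8 ⇒ (2 / 6247) = +1]
  = (6247 / 2765)    [QR: 2765 ≡ 1 mod 4, sign kept]
  = (717 / 2765)    [6247 ≡ 717 mod 2765]
  = (2765 / 717)    [QR: 717 ≡ 1 mod 4, sign kept]
  = (614 / 717)    [2765 ≡ 614 mod 717]
  = -(307 / 717)    [717 ≡ 5 mod 8 ⇒ (2 / 717) = -1]
  = -(717 / 307)    [QR: 717 ≡ 1 mod 4, sign kept]
  = -(103 / 307)    [717 ≡ 103 mod 307]
  = (307 / 103)    [QR: both ≡ 3 mod 4, sign flips]
  = (101 / 103)    [307 ≡ 101 mod 103]
  = (103 / 101)    [QR: 101 ≡ 1 mod 4, sign kept]
  = (2 / 101)    [103 ≡ 2 mod 101]
  = -(1 / 101)    [101 ≡ 5 mod 8 ⇒ (2 / 101) = -1]
  = -1    [(1 / 101) = 1]
Product: (-1)·(-1) = 1.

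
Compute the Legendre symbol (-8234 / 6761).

-1

(-8234 / 6761)
  = (5288 / 6761)    [-8234 ≡ 5288 mod 6761]
  = (661 / 6761)    [6761 ≡ 1 mod 8 ⇒ (2 / 6761)^3 = +1]
  = (6761 / 661)    [QR: 661 ≡ 1 mod 4, sign kept]
  = (151 / 661)    [6761 ≡ 151 mod 661]
  = (661 / 151)    [QR: 661 ≡ 1 mod 4, sign kept]
  = (57 / 151)    [661 ≡ 57 mod 151]
  = (151 / 57)    [QR: 57 ≡ 1 mod 4, sign kept]
  = (37 / 57)    [151 ≡ 37 mod 57]
  = (57 / 37)    [QR: 37 ≡ 1 mod 4, sign kept]
  = (20 / 37)    [57 ≡ 20 mod 37]
  = (5 / 37)    [37 ≡ 5 mod 8 ⇒ (2 / 37)^2 = +1]
  = (37 / 5)    [QR: 5 ≡ 1 mod 4, sign kept]
  = (2 / 5)    [37 ≡ 2 mod 5]
  = -(1 / 5)    [5 ≡ 5 mod 8 ⇒ (2 / 5) = -1]
  = -1    [(1 / 5) = 1]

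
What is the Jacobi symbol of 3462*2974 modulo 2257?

-1

By multiplicativity, (3462·2974|2257) = (3462|2257)·(2974|2257).
First factor (3462|2257):
(3462|2257)
  = (1205|2257)    [3462 ≡ 1205 mod 2257]
  = (2257|1205)    [QR: 1205 ≡ 1 mod 4, sign kept]
  = (1052|1205)    [2257 ≡ 1052 mod 1205]
  = (263|1205)    [1205 ≡ 5 mod 8 ⇒ (2|1205)^2 = +1]
  = (1205|263)    [QR: 1205 ≡ 1 mod 4, sign kept]
  = (153|263)    [1205 ≡ 153 mod 263]
  = (263|153)    [QR: 153 ≡ 1 mod 4, sign kept]
  = (110|153)    [263 ≡ 110 mod 153]
  = (55|153)    [153 ≡ 1 mod 8 ⇒ (2|153) = +1]
  = (153|55)    [QR: 153 ≡ 1 mod 4, sign kept]
  = (43|55)    [153 ≡ 43 mod 55]
  = -(55|43)    [QR: both ≡ 3 mod 4, sign flips]
  = -(12|43)    [55 ≡ 12 mod 43]
  = -(3|43)    [43 ≡ 3 mod 8 ⇒ (2|43)^2 = +1]
  = (43|3)    [QR: both ≡ 3 mod 4, sign flips]
  = (1|3)    [43 ≡ 1 mod 3]
  = 1    [(1|3) = 1]
Second factor (2974|2257):
(2974|2257)
  = (717|2257)    [2974 ≡ 717 mod 2257]
  = (2257|717)    [QR: 717 ≡ 1 mod 4, sign kept]
  = (106|717)    [2257 ≡ 106 mod 717]
  = -(53|717)    [717 ≡ 5 mod 8 ⇒ (2|717) = -1]
  = -(717|53)    [QR: 53 ≡ 1 mod 4, sign kept]
  = -(28|53)    [717 ≡ 28 mod 53]
  = -(7|53)    [53 ≡ 5 mod 8 ⇒ (2|53)^2 = +1]
  = -(53|7)    [QR: 53 ≡ 1 mod 4, sign kept]
  = -(4|7)    [53 ≡ 4 mod 7]
  = -(1|7)    [7 ≡ 7 mod 8 ⇒ (2|7)^2 = +1]
  = -1    [(1|7) = 1]
Product: (1)·(-1) = -1.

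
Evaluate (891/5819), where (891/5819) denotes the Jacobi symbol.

0

Both 891 ≡ 3 and 5819 ≡ 3 (mod 4), so reciprocity gives (891/5819) = -(5819/891). Reduce: 5819 ≡ 473 (mod 891). Now have -(473/891).
473 ≡ 1 (mod 4), so quadratic reciprocity gives (473/891) = (891/473). Reduce: 891 ≡ 418 (mod 473). Now have -(418/473).
Factor out 2: 418 = 2·209. Since 473 ≡ 1 (mod 8), (2/473) = +1. Now have -(209/473).
209 ≡ 1 (mod 4), so quadratic reciprocity gives (209/473) = (473/209). Reduce: 473 ≡ 55 (mod 209). Now have -(55/209).
209 ≡ 1 (mod 4), so quadratic reciprocity gives (55/209) = (209/55). Reduce: 209 ≡ 44 (mod 55). Now have -(44/55).
Factor out 2: 44 = 2^2·11. Since 55 ≡ 7 (mod 8), (2/55) = +1, and (2/55)^2 = +1. Now have -(11/55).
Both 11 ≡ 3 and 55 ≡ 3 (mod 4), so reciprocity gives (11/55) = -(55/11). Reduce: 55 ≡ 0 (mod 11). Now have (0/11).
The numerator is now 0 with denominator 11 > 1: the symbol is 0.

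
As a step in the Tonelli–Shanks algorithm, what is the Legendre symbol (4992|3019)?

1

Reduce the numerator: 4992 ≡ 1973 (mod 3019), so (4992|3019) = (1973|3019).
1973 ≡ 1 (mod 4), so quadratic reciprocity gives (1973|3019) = (3019|1973). Reduce: 3019 ≡ 1046 (mod 1973). Now have (1046|1973).
Factor out 2: 1046 = 2·523. Since 1973 ≡ 5 (mod 8), (2|1973) = -1. Now have -(523|1973).
1973 ≡ 1 (mod 4), so quadratic reciprocity gives (523|1973) = (1973|523). Reduce: 1973 ≡ 404 (mod 523). Now have -(404|523).
Factor out 2: 404 = 2^2·101. Since 523 ≡ 3 (mod 8), (2|523) = -1, and (2|523)^2 = +1. Now have -(101|523).
101 ≡ 1 (mod 4), so quadratic reciprocity gives (101|523) = (523|101). Reduce: 523 ≡ 18 (mod 101). Now have -(18|101).
Factor out 2: 18 = 2·9. Since 101 ≡ 5 (mod 8), (2|101) = -1. Now have (9|101).
9 ≡ 1 (mod 4), so quadratic reciprocity gives (9|101) = (101|9). Reduce: 101 ≡ 2 (mod 9). Now have (2|9).
Factor out 2: 2 = 2. Since 9 ≡ 1 (mod 8), (2|9) = +1. Now have (1|9).
(1|9) = 1. Collecting the sign factors: 1.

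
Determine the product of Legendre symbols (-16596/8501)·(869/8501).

-1

By multiplicativity, (-16596·869/8501) = (-16596/8501)·(869/8501).
First factor (-16596/8501):
(-16596/8501)
  = (406/8501)    [-16596 ≡ 406 mod 8501]
  = -(203/8501)    [8501 ≡ 5 mod 8 ⇒ (2/8501) = -1]
  = -(8501/203)    [QR: 8501 ≡ 1 mod 4, sign kept]
  = -(178/203)    [8501 ≡ 178 mod 203]
  = (89/203)    [203 ≡ 3 mod 8 ⇒ (2/203) = -1]
  = (203/89)    [QR: 89 ≡ 1 mod 4, sign kept]
  = (25/89)    [203 ≡ 25 mod 89]
  = (89/25)    [QR: 25 ≡ 1 mod 4, sign kept]
  = (14/25)    [89 ≡ 14 mod 25]
  = (7/25)    [25 ≡ 1 mod 8 ⇒ (2/25) = +1]
  = (25/7)    [QR: 25 ≡ 1 mod 4, sign kept]
  = (4/7)    [25 ≡ 4 mod 7]
  = (1/7)    [7 ≡ 7 mod 8 ⇒ (2/7)^2 = +1]
  = 1    [(1/7) = 1]
Second factor (869/8501):
(869/8501)
  = (8501/869)    [QR: 869 ≡ 1 mod 4, sign kept]
  = (680/869)    [8501 ≡ 680 mod 869]
  = -(85/869)    [869 ≡ 5 mod 8 ⇒ (2/869)^3 = -1]
  = -(869/85)    [QR: 85 ≡ 1 mod 4, sign kept]
  = -(19/85)    [869 ≡ 19 mod 85]
  = -(85/19)    [QR: 85 ≡ 1 mod 4, sign kept]
  = -(9/19)    [85 ≡ 9 mod 19]
  = -(19/9)    [QR: 9 ≡ 1 mod 4, sign kept]
  = -(1/9)    [19 ≡ 1 mod 9]
  = -1    [(1/9) = 1]
Product: (1)·(-1) = -1.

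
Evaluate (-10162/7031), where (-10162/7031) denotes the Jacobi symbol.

-1

Pull out -1: (-10162/7031) = (-1/7031)·(10162/7031). Since 7031 ≡ 3 (mod 4), (-1/7031) = -1. Now have -(10162/7031).
Reduce the numerator: 10162 ≡ 3131 (mod 7031), so (10162/7031) = (3131/7031).
Both 3131 ≡ 3 and 7031 ≡ 3 (mod 4), so reciprocity gives (3131/7031) = -(7031/3131). Reduce: 7031 ≡ 769 (mod 3131). Now have (769/3131).
769 ≡ 1 (mod 4), so quadratic reciprocity gives (769/3131) = (3131/769). Reduce: 3131 ≡ 55 (mod 769). Now have (55/769).
769 ≡ 1 (mod 4), so quadratic reciprocity gives (55/769) = (769/55). Reduce: 769 ≡ 54 (mod 55). Now have (54/55).
Factor out 2: 54 = 2·27. Since 55 ≡ 7 (mod 8), (2/55) = +1. Now have (27/55).
Both 27 ≡ 3 and 55 ≡ 3 (mod 4), so reciprocity gives (27/55) = -(55/27). Reduce: 55 ≡ 1 (mod 27). Now have -(1/27).
(1/27) = 1. Collecting the sign factors: -1.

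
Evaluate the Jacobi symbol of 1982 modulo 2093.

Factor out 2: 1982 = 2·991. Since 2093 ≡ 5 (mod 8), (2 / 2093) = -1. Now have -(991 / 2093).
2093 ≡ 1 (mod 4), so quadratic reciprocity gives (991 / 2093) = (2093 / 991). Reduce: 2093 ≡ 111 (mod 991). Now have -(111 / 991).
Both 111 ≡ 3 and 991 ≡ 3 (mod 4), so reciprocity gives (111 / 991) = -(991 / 111). Reduce: 991 ≡ 103 (mod 111). Now have (103 / 111).
Both 103 ≡ 3 and 111 ≡ 3 (mod 4), so reciprocity gives (103 / 111) = -(111 / 103). Reduce: 111 ≡ 8 (mod 103). Now have -(8 / 103).
Factor out 2: 8 = 2^3. Since 103 ≡ 7 (mod 8), (2 / 103) = +1, and (2 / 103)^3 = +1. Now have -(1 / 103).
(1 / 103) = 1. Collecting the sign factors: -1.

-1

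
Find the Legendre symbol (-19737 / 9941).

1

Reduce the numerator: -19737 ≡ 145 (mod 9941), so (-19737 / 9941) = (145 / 9941).
145 ≡ 1 (mod 4), so quadratic reciprocity gives (145 / 9941) = (9941 / 145). Reduce: 9941 ≡ 81 (mod 145). Now have (81 / 145).
81 ≡ 1 (mod 4), so quadratic reciprocity gives (81 / 145) = (145 / 81). Reduce: 145 ≡ 64 (mod 81). Now have (64 / 81).
Factor out 2: 64 = 2^6. Since 81 ≡ 1 (mod 8), (2 / 81) = +1, and (2 / 81)^6 = +1. Now have (1 / 81).
(1 / 81) = 1. Collecting the sign factors: 1.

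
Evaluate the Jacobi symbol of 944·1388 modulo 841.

By multiplicativity, (944·1388 / 841) = (944 / 841)·(1388 / 841).
First factor (944 / 841):
(944 / 841)
  = (103 / 841)    [944 ≡ 103 mod 841]
  = (841 / 103)    [QR: 841 ≡ 1 mod 4, sign kept]
  = (17 / 103)    [841 ≡ 17 mod 103]
  = (103 / 17)    [QR: 17 ≡ 1 mod 4, sign kept]
  = (1 / 17)    [103 ≡ 1 mod 17]
  = 1    [(1 / 17) = 1]
Second factor (1388 / 841):
(1388 / 841)
  = (547 / 841)    [1388 ≡ 547 mod 841]
  = (841 / 547)    [QR: 841 ≡ 1 mod 4, sign kept]
  = (294 / 547)    [841 ≡ 294 mod 547]
  = -(147 / 547)    [547 ≡ 3 mod 8 ⇒ (2 / 547) = -1]
  = (547 / 147)    [QR: both ≡ 3 mod 4, sign flips]
  = (106 / 147)    [547 ≡ 106 mod 147]
  = -(53 / 147)    [147 ≡ 3 mod 8 ⇒ (2 / 147) = -1]
  = -(147 / 53)    [QR: 53 ≡ 1 mod 4, sign kept]
  = -(41 / 53)    [147 ≡ 41 mod 53]
  = -(53 / 41)    [QR: 41 ≡ 1 mod 4, sign kept]
  = -(12 / 41)    [53 ≡ 12 mod 41]
  = -(3 / 41)    [41 ≡ 1 mod 8 ⇒ (2 / 41)^2 = +1]
  = -(41 / 3)    [QR: 41 ≡ 1 mod 4, sign kept]
  = -(2 / 3)    [41 ≡ 2 mod 3]
  = (1 / 3)    [3 ≡ 3 mod 8 ⇒ (2 / 3) = -1]
  = 1    [(1 / 3) = 1]
Product: (1)·(1) = 1.

1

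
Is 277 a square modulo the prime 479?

277 ≡ 1 (mod 4), so quadratic reciprocity gives (277/479) = (479/277). Reduce: 479 ≡ 202 (mod 277). Now have (202/277).
Factor out 2: 202 = 2·101. Since 277 ≡ 5 (mod 8), (2/277) = -1. Now have -(101/277).
101 ≡ 1 (mod 4), so quadratic reciprocity gives (101/277) = (277/101). Reduce: 277 ≡ 75 (mod 101). Now have -(75/101).
101 ≡ 1 (mod 4), so quadratic reciprocity gives (75/101) = (101/75). Reduce: 101 ≡ 26 (mod 75). Now have -(26/75).
Factor out 2: 26 = 2·13. Since 75 ≡ 3 (mod 8), (2/75) = -1. Now have (13/75).
13 ≡ 1 (mod 4), so quadratic reciprocity gives (13/75) = (75/13). Reduce: 75 ≡ 10 (mod 13). Now have (10/13).
Factor out 2: 10 = 2·5. Since 13 ≡ 5 (mod 8), (2/13) = -1. Now have -(5/13).
5 ≡ 1 (mod 4), so quadratic reciprocity gives (5/13) = (13/5). Reduce: 13 ≡ 3 (mod 5). Now have -(3/5).
5 ≡ 1 (mod 4), so quadratic reciprocity gives (3/5) = (5/3). Reduce: 5 ≡ 2 (mod 3). Now have -(2/3).
Factor out 2: 2 = 2. Since 3 ≡ 3 (mod 8), (2/3) = -1. Now have (1/3).
(1/3) = 1. Collecting the sign factors: 1.
The Legendre symbol is 1, so x^2 ≡ 277 (mod 479) has solution.

yes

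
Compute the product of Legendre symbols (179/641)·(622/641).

By multiplicativity, (179·622/641) = (179/641)·(622/641).
First factor (179/641):
(179/641)
  = (641/179)    [QR: 641 ≡ 1 mod 4, sign kept]
  = (104/179)    [641 ≡ 104 mod 179]
  = -(13/179)    [179 ≡ 3 mod 8 ⇒ (2/179)^3 = -1]
  = -(179/13)    [QR: 13 ≡ 1 mod 4, sign kept]
  = -(10/13)    [179 ≡ 10 mod 13]
  = (5/13)    [13 ≡ 5 mod 8 ⇒ (2/13) = -1]
  = (13/5)    [QR: 5 ≡ 1 mod 4, sign kept]
  = (3/5)    [13 ≡ 3 mod 5]
  = (5/3)    [QR: 5 ≡ 1 mod 4, sign kept]
  = (2/3)    [5 ≡ 2 mod 3]
  = -(1/3)    [3 ≡ 3 mod 8 ⇒ (2/3) = -1]
  = -1    [(1/3) = 1]
Second factor (622/641):
(622/641)
  = (311/641)    [641 ≡ 1 mod 8 ⇒ (2/641) = +1]
  = (641/311)    [QR: 641 ≡ 1 mod 4, sign kept]
  = (19/311)    [641 ≡ 19 mod 311]
  = -(311/19)    [QR: both ≡ 3 mod 4, sign flips]
  = -(7/19)    [311 ≡ 7 mod 19]
  = (19/7)    [QR: both ≡ 3 mod 4, sign flips]
  = (5/7)    [19 ≡ 5 mod 7]
  = (7/5)    [QR: 5 ≡ 1 mod 4, sign kept]
  = (2/5)    [7 ≡ 2 mod 5]
  = -(1/5)    [5 ≡ 5 mod 8 ⇒ (2/5) = -1]
  = -1    [(1/5) = 1]
Product: (-1)·(-1) = 1.

1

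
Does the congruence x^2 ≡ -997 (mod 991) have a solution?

yes

Pull out -1: (-997|991) = (-1|991)·(997|991). Since 991 ≡ 3 (mod 4), (-1|991) = -1. Now have -(997|991).
Reduce the numerator: 997 ≡ 6 (mod 991), so (997|991) = (6|991).
Factor out 2: 6 = 2·3. Since 991 ≡ 7 (mod 8), (2|991) = +1. Now have -(3|991).
Both 3 ≡ 3 and 991 ≡ 3 (mod 4), so reciprocity gives (3|991) = -(991|3). Reduce: 991 ≡ 1 (mod 3). Now have (1|3).
(1|3) = 1. Collecting the sign factors: 1.
(-997|991) = 1, and 991 is prime, so -997 is a quadratic residue mod 991.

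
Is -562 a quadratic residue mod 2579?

(-562|2579)
  = (2017|2579)    [-562 ≡ 2017 mod 2579]
  = (2579|2017)    [QR: 2017 ≡ 1 mod 4, sign kept]
  = (562|2017)    [2579 ≡ 562 mod 2017]
  = (281|2017)    [2017 ≡ 1 mod 8 ⇒ (2|2017) = +1]
  = (2017|281)    [QR: 281 ≡ 1 mod 4, sign kept]
  = (50|281)    [2017 ≡ 50 mod 281]
  = (25|281)    [281 ≡ 1 mod 8 ⇒ (2|281) = +1]
  = (281|25)    [QR: 25 ≡ 1 mod 4, sign kept]
  = (6|25)    [281 ≡ 6 mod 25]
  = (3|25)    [25 ≡ 1 mod 8 ⇒ (2|25) = +1]
  = (25|3)    [QR: 25 ≡ 1 mod 4, sign kept]
  = (1|3)    [25 ≡ 1 mod 3]
  = 1    [(1|3) = 1]
(-562|2579) = 1, and 2579 is prime, so -562 is a quadratic residue mod 2579.

yes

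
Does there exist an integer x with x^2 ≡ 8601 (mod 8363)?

Reduce the numerator: 8601 ≡ 238 (mod 8363), so (8601|8363) = (238|8363).
Factor out 2: 238 = 2·119. Since 8363 ≡ 3 (mod 8), (2|8363) = -1. Now have -(119|8363).
Both 119 ≡ 3 and 8363 ≡ 3 (mod 4), so reciprocity gives (119|8363) = -(8363|119). Reduce: 8363 ≡ 33 (mod 119). Now have (33|119).
33 ≡ 1 (mod 4), so quadratic reciprocity gives (33|119) = (119|33). Reduce: 119 ≡ 20 (mod 33). Now have (20|33).
Factor out 2: 20 = 2^2·5. Since 33 ≡ 1 (mod 8), (2|33) = +1, and (2|33)^2 = +1. Now have (5|33).
5 ≡ 1 (mod 4), so quadratic reciprocity gives (5|33) = (33|5). Reduce: 33 ≡ 3 (mod 5). Now have (3|5).
5 ≡ 1 (mod 4), so quadratic reciprocity gives (3|5) = (5|3). Reduce: 5 ≡ 2 (mod 3). Now have (2|3).
Factor out 2: 2 = 2. Since 3 ≡ 3 (mod 8), (2|3) = -1. Now have -(1|3).
(1|3) = 1. Collecting the sign factors: -1.
(8601|8363) = -1, and 8363 is prime, so 8601 is not a quadratic residue mod 8363.

no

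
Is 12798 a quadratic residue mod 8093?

(12798/8093)
  = (4705/8093)    [12798 ≡ 4705 mod 8093]
  = (8093/4705)    [QR: 4705 ≡ 1 mod 4, sign kept]
  = (3388/4705)    [8093 ≡ 3388 mod 4705]
  = (847/4705)    [4705 ≡ 1 mod 8 ⇒ (2/4705)^2 = +1]
  = (4705/847)    [QR: 4705 ≡ 1 mod 4, sign kept]
  = (470/847)    [4705 ≡ 470 mod 847]
  = (235/847)    [847 ≡ 7 mod 8 ⇒ (2/847) = +1]
  = -(847/235)    [QR: both ≡ 3 mod 4, sign flips]
  = -(142/235)    [847 ≡ 142 mod 235]
  = (71/235)    [235 ≡ 3 mod 8 ⇒ (2/235) = -1]
  = -(235/71)    [QR: both ≡ 3 mod 4, sign flips]
  = -(22/71)    [235 ≡ 22 mod 71]
  = -(11/71)    [71 ≡ 7 mod 8 ⇒ (2/71) = +1]
  = (71/11)    [QR: both ≡ 3 mod 4, sign flips]
  = (5/11)    [71 ≡ 5 mod 11]
  = (11/5)    [QR: 5 ≡ 1 mod 4, sign kept]
  = (1/5)    [11 ≡ 1 mod 5]
  = 1    [(1/5) = 1]
(12798/8093) = 1, and 8093 is prime, so 12798 is a quadratic residue mod 8093.

yes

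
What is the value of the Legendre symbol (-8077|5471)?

(-8077|5471)
  = (2865|5471)    [-8077 ≡ 2865 mod 5471]
  = (5471|2865)    [QR: 2865 ≡ 1 mod 4, sign kept]
  = (2606|2865)    [5471 ≡ 2606 mod 2865]
  = (1303|2865)    [2865 ≡ 1 mod 8 ⇒ (2|2865) = +1]
  = (2865|1303)    [QR: 2865 ≡ 1 mod 4, sign kept]
  = (259|1303)    [2865 ≡ 259 mod 1303]
  = -(1303|259)    [QR: both ≡ 3 mod 4, sign flips]
  = -(8|259)    [1303 ≡ 8 mod 259]
  = (1|259)    [259 ≡ 3 mod 8 ⇒ (2|259)^3 = -1]
  = 1    [(1|259) = 1]

1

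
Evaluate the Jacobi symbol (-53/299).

1

Reduce the numerator: -53 ≡ 246 (mod 299), so (-53/299) = (246/299).
Factor out 2: 246 = 2·123. Since 299 ≡ 3 (mod 8), (2/299) = -1. Now have -(123/299).
Both 123 ≡ 3 and 299 ≡ 3 (mod 4), so reciprocity gives (123/299) = -(299/123). Reduce: 299 ≡ 53 (mod 123). Now have (53/123).
53 ≡ 1 (mod 4), so quadratic reciprocity gives (53/123) = (123/53). Reduce: 123 ≡ 17 (mod 53). Now have (17/53).
17 ≡ 1 (mod 4), so quadratic reciprocity gives (17/53) = (53/17). Reduce: 53 ≡ 2 (mod 17). Now have (2/17).
Factor out 2: 2 = 2. Since 17 ≡ 1 (mod 8), (2/17) = +1. Now have (1/17).
(1/17) = 1. Collecting the sign factors: 1.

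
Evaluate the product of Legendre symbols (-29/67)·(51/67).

By multiplicativity, (-29·51/67) = (-29/67)·(51/67).
First factor (-29/67):
(-29/67)
  = (38/67)    [-29 ≡ 38 mod 67]
  = -(19/67)    [67 ≡ 3 mod 8 ⇒ (2/67) = -1]
  = (67/19)    [QR: both ≡ 3 mod 4, sign flips]
  = (10/19)    [67 ≡ 10 mod 19]
  = -(5/19)    [19 ≡ 3 mod 8 ⇒ (2/19) = -1]
  = -(19/5)    [QR: 5 ≡ 1 mod 4, sign kept]
  = -(4/5)    [19 ≡ 4 mod 5]
  = -(1/5)    [5 ≡ 5 mod 8 ⇒ (2/5)^2 = +1]
  = -1    [(1/5) = 1]
Second factor (51/67):
(51/67)
  = -(67/51)    [QR: both ≡ 3 mod 4, sign flips]
  = -(16/51)    [67 ≡ 16 mod 51]
  = -(1/51)    [51 ≡ 3 mod 8 ⇒ (2/51)^4 = +1]
  = -1    [(1/51) = 1]
Product: (-1)·(-1) = 1.

1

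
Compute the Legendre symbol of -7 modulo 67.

1

(-7 / 67)
  = -(7 / 67)    [67 ≡ 3 mod 4 ⇒ (-1 / 67) = -1]
  = (67 / 7)    [QR: both ≡ 3 mod 4, sign flips]
  = (4 / 7)    [67 ≡ 4 mod 7]
  = (1 / 7)    [7 ≡ 7 mod 8 ⇒ (2 / 7)^2 = +1]
  = 1    [(1 / 7) = 1]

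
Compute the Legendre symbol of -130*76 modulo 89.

1

By multiplicativity, (-130·76/89) = (-130/89)·(76/89).
First factor (-130/89):
Reduce the numerator: -130 ≡ 48 (mod 89), so (-130/89) = (48/89).
Factor out 2: 48 = 2^4·3. Since 89 ≡ 1 (mod 8), (2/89) = +1, and (2/89)^4 = +1. Now have (3/89).
89 ≡ 1 (mod 4), so quadratic reciprocity gives (3/89) = (89/3). Reduce: 89 ≡ 2 (mod 3). Now have (2/3).
Factor out 2: 2 = 2. Since 3 ≡ 3 (mod 8), (2/3) = -1. Now have -(1/3).
(1/3) = 1. Collecting the sign factors: -1.
Second factor (76/89):
Factor out 2: 76 = 2^2·19. Since 89 ≡ 1 (mod 8), (2/89) = +1, and (2/89)^2 = +1. Now have (19/89).
89 ≡ 1 (mod 4), so quadratic reciprocity gives (19/89) = (89/19). Reduce: 89 ≡ 13 (mod 19). Now have (13/19).
13 ≡ 1 (mod 4), so quadratic reciprocity gives (13/19) = (19/13). Reduce: 19 ≡ 6 (mod 13). Now have (6/13).
Factor out 2: 6 = 2·3. Since 13 ≡ 5 (mod 8), (2/13) = -1. Now have -(3/13).
13 ≡ 1 (mod 4), so quadratic reciprocity gives (3/13) = (13/3). Reduce: 13 ≡ 1 (mod 3). Now have -(1/3).
(1/3) = 1. Collecting the sign factors: -1.
Product: (-1)·(-1) = 1.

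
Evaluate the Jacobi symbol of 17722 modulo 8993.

1

(17722 / 8993)
  = (8729 / 8993)    [17722 ≡ 8729 mod 8993]
  = (8993 / 8729)    [QR: 8729 ≡ 1 mod 4, sign kept]
  = (264 / 8729)    [8993 ≡ 264 mod 8729]
  = (33 / 8729)    [8729 ≡ 1 mod 8 ⇒ (2 / 8729)^3 = +1]
  = (8729 / 33)    [QR: 33 ≡ 1 mod 4, sign kept]
  = (17 / 33)    [8729 ≡ 17 mod 33]
  = (33 / 17)    [QR: 17 ≡ 1 mod 4, sign kept]
  = (16 / 17)    [33 ≡ 16 mod 17]
  = (1 / 17)    [17 ≡ 1 mod 8 ⇒ (2 / 17)^4 = +1]
  = 1    [(1 / 17) = 1]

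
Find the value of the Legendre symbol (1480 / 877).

1

(1480 / 877)
  = (603 / 877)    [1480 ≡ 603 mod 877]
  = (877 / 603)    [QR: 877 ≡ 1 mod 4, sign kept]
  = (274 / 603)    [877 ≡ 274 mod 603]
  = -(137 / 603)    [603 ≡ 3 mod 8 ⇒ (2 / 603) = -1]
  = -(603 / 137)    [QR: 137 ≡ 1 mod 4, sign kept]
  = -(55 / 137)    [603 ≡ 55 mod 137]
  = -(137 / 55)    [QR: 137 ≡ 1 mod 4, sign kept]
  = -(27 / 55)    [137 ≡ 27 mod 55]
  = (55 / 27)    [QR: both ≡ 3 mod 4, sign flips]
  = (1 / 27)    [55 ≡ 1 mod 27]
  = 1    [(1 / 27) = 1]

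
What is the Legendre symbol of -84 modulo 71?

Reduce the numerator: -84 ≡ 58 (mod 71), so (-84|71) = (58|71).
Factor out 2: 58 = 2·29. Since 71 ≡ 7 (mod 8), (2|71) = +1. Now have (29|71).
29 ≡ 1 (mod 4), so quadratic reciprocity gives (29|71) = (71|29). Reduce: 71 ≡ 13 (mod 29). Now have (13|29).
13 ≡ 1 (mod 4), so quadratic reciprocity gives (13|29) = (29|13). Reduce: 29 ≡ 3 (mod 13). Now have (3|13).
13 ≡ 1 (mod 4), so quadratic reciprocity gives (3|13) = (13|3). Reduce: 13 ≡ 1 (mod 3). Now have (1|3).
(1|3) = 1. Collecting the sign factors: 1.

1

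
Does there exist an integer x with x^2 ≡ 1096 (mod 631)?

(1096|631)
  = (465|631)    [1096 ≡ 465 mod 631]
  = (631|465)    [QR: 465 ≡ 1 mod 4, sign kept]
  = (166|465)    [631 ≡ 166 mod 465]
  = (83|465)    [465 ≡ 1 mod 8 ⇒ (2|465) = +1]
  = (465|83)    [QR: 465 ≡ 1 mod 4, sign kept]
  = (50|83)    [465 ≡ 50 mod 83]
  = -(25|83)    [83 ≡ 3 mod 8 ⇒ (2|83) = -1]
  = -(83|25)    [QR: 25 ≡ 1 mod 4, sign kept]
  = -(8|25)    [83 ≡ 8 mod 25]
  = -(1|25)    [25 ≡ 1 mod 8 ⇒ (2|25)^3 = +1]
  = -1    [(1|25) = 1]
(1096|631) = -1, and 631 is prime, so 1096 is not a quadratic residue mod 631.

no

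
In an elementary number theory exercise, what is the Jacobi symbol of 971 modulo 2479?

Both 971 ≡ 3 and 2479 ≡ 3 (mod 4), so reciprocity gives (971/2479) = -(2479/971). Reduce: 2479 ≡ 537 (mod 971). Now have -(537/971).
537 ≡ 1 (mod 4), so quadratic reciprocity gives (537/971) = (971/537). Reduce: 971 ≡ 434 (mod 537). Now have -(434/537).
Factor out 2: 434 = 2·217. Since 537 ≡ 1 (mod 8), (2/537) = +1. Now have -(217/537).
217 ≡ 1 (mod 4), so quadratic reciprocity gives (217/537) = (537/217). Reduce: 537 ≡ 103 (mod 217). Now have -(103/217).
217 ≡ 1 (mod 4), so quadratic reciprocity gives (103/217) = (217/103). Reduce: 217 ≡ 11 (mod 103). Now have -(11/103).
Both 11 ≡ 3 and 103 ≡ 3 (mod 4), so reciprocity gives (11/103) = -(103/11). Reduce: 103 ≡ 4 (mod 11). Now have (4/11).
Factor out 2: 4 = 2^2. Since 11 ≡ 3 (mod 8), (2/11) = -1, and (2/11)^2 = +1. Now have (1/11).
(1/11) = 1. Collecting the sign factors: 1.

1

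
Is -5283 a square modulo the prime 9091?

no

Pull out -1: (-5283/9091) = (-1/9091)·(5283/9091). Since 9091 ≡ 3 (mod 4), (-1/9091) = -1. Now have -(5283/9091).
Both 5283 ≡ 3 and 9091 ≡ 3 (mod 4), so reciprocity gives (5283/9091) = -(9091/5283). Reduce: 9091 ≡ 3808 (mod 5283). Now have (3808/5283).
Factor out 2: 3808 = 2^5·119. Since 5283 ≡ 3 (mod 8), (2/5283) = -1, and (2/5283)^5 = -1. Now have -(119/5283).
Both 119 ≡ 3 and 5283 ≡ 3 (mod 4), so reciprocity gives (119/5283) = -(5283/119). Reduce: 5283 ≡ 47 (mod 119). Now have (47/119).
Both 47 ≡ 3 and 119 ≡ 3 (mod 4), so reciprocity gives (47/119) = -(119/47). Reduce: 119 ≡ 25 (mod 47). Now have -(25/47).
25 ≡ 1 (mod 4), so quadratic reciprocity gives (25/47) = (47/25). Reduce: 47 ≡ 22 (mod 25). Now have -(22/25).
Factor out 2: 22 = 2·11. Since 25 ≡ 1 (mod 8), (2/25) = +1. Now have -(11/25).
25 ≡ 1 (mod 4), so quadratic reciprocity gives (11/25) = (25/11). Reduce: 25 ≡ 3 (mod 11). Now have -(3/11).
Both 3 ≡ 3 and 11 ≡ 3 (mod 4), so reciprocity gives (3/11) = -(11/3). Reduce: 11 ≡ 2 (mod 3). Now have (2/3).
Factor out 2: 2 = 2. Since 3 ≡ 3 (mod 8), (2/3) = -1. Now have -(1/3).
(1/3) = 1. Collecting the sign factors: -1.
The Legendre symbol is -1, so x^2 ≡ -5283 (mod 9091) has no solution.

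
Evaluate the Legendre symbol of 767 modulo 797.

797 ≡ 1 (mod 4), so quadratic reciprocity gives (767|797) = (797|767). Reduce: 797 ≡ 30 (mod 767). Now have (30|767).
Factor out 2: 30 = 2·15. Since 767 ≡ 7 (mod 8), (2|767) = +1. Now have (15|767).
Both 15 ≡ 3 and 767 ≡ 3 (mod 4), so reciprocity gives (15|767) = -(767|15). Reduce: 767 ≡ 2 (mod 15). Now have -(2|15).
Factor out 2: 2 = 2. Since 15 ≡ 7 (mod 8), (2|15) = +1. Now have -(1|15).
(1|15) = 1. Collecting the sign factors: -1.

-1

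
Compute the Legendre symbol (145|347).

145 ≡ 1 (mod 4), so quadratic reciprocity gives (145|347) = (347|145). Reduce: 347 ≡ 57 (mod 145). Now have (57|145).
57 ≡ 1 (mod 4), so quadratic reciprocity gives (57|145) = (145|57). Reduce: 145 ≡ 31 (mod 57). Now have (31|57).
57 ≡ 1 (mod 4), so quadratic reciprocity gives (31|57) = (57|31). Reduce: 57 ≡ 26 (mod 31). Now have (26|31).
Factor out 2: 26 = 2·13. Since 31 ≡ 7 (mod 8), (2|31) = +1. Now have (13|31).
13 ≡ 1 (mod 4), so quadratic reciprocity gives (13|31) = (31|13). Reduce: 31 ≡ 5 (mod 13). Now have (5|13).
5 ≡ 1 (mod 4), so quadratic reciprocity gives (5|13) = (13|5). Reduce: 13 ≡ 3 (mod 5). Now have (3|5).
5 ≡ 1 (mod 4), so quadratic reciprocity gives (3|5) = (5|3). Reduce: 5 ≡ 2 (mod 3). Now have (2|3).
Factor out 2: 2 = 2. Since 3 ≡ 3 (mod 8), (2|3) = -1. Now have -(1|3).
(1|3) = 1. Collecting the sign factors: -1.

-1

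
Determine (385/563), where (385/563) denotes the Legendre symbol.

-1

385 ≡ 1 (mod 4), so quadratic reciprocity gives (385/563) = (563/385). Reduce: 563 ≡ 178 (mod 385). Now have (178/385).
Factor out 2: 178 = 2·89. Since 385 ≡ 1 (mod 8), (2/385) = +1. Now have (89/385).
89 ≡ 1 (mod 4), so quadratic reciprocity gives (89/385) = (385/89). Reduce: 385 ≡ 29 (mod 89). Now have (29/89).
29 ≡ 1 (mod 4), so quadratic reciprocity gives (29/89) = (89/29). Reduce: 89 ≡ 2 (mod 29). Now have (2/29).
Factor out 2: 2 = 2. Since 29 ≡ 5 (mod 8), (2/29) = -1. Now have -(1/29).
(1/29) = 1. Collecting the sign factors: -1.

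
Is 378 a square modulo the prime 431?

no

Factor out 2: 378 = 2·189. Since 431 ≡ 7 (mod 8), (2/431) = +1. Now have (189/431).
189 ≡ 1 (mod 4), so quadratic reciprocity gives (189/431) = (431/189). Reduce: 431 ≡ 53 (mod 189). Now have (53/189).
53 ≡ 1 (mod 4), so quadratic reciprocity gives (53/189) = (189/53). Reduce: 189 ≡ 30 (mod 53). Now have (30/53).
Factor out 2: 30 = 2·15. Since 53 ≡ 5 (mod 8), (2/53) = -1. Now have -(15/53).
53 ≡ 1 (mod 4), so quadratic reciprocity gives (15/53) = (53/15). Reduce: 53 ≡ 8 (mod 15). Now have -(8/15).
Factor out 2: 8 = 2^3. Since 15 ≡ 7 (mod 8), (2/15) = +1, and (2/15)^3 = +1. Now have -(1/15).
(1/15) = 1. Collecting the sign factors: -1.
The Legendre symbol is -1, so x^2 ≡ 378 (mod 431) has no solution.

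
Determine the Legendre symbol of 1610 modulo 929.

(1610/929)
  = (681/929)    [1610 ≡ 681 mod 929]
  = (929/681)    [QR: 681 ≡ 1 mod 4, sign kept]
  = (248/681)    [929 ≡ 248 mod 681]
  = (31/681)    [681 ≡ 1 mod 8 ⇒ (2/681)^3 = +1]
  = (681/31)    [QR: 681 ≡ 1 mod 4, sign kept]
  = (30/31)    [681 ≡ 30 mod 31]
  = (15/31)    [31 ≡ 7 mod 8 ⇒ (2/31) = +1]
  = -(31/15)    [QR: both ≡ 3 mod 4, sign flips]
  = -(1/15)    [31 ≡ 1 mod 15]
  = -1    [(1/15) = 1]

-1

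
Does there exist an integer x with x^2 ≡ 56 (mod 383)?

Factor out 2: 56 = 2^3·7. Since 383 ≡ 7 (mod 8), (2/383) = +1, and (2/383)^3 = +1. Now have (7/383).
Both 7 ≡ 3 and 383 ≡ 3 (mod 4), so reciprocity gives (7/383) = -(383/7). Reduce: 383 ≡ 5 (mod 7). Now have -(5/7).
5 ≡ 1 (mod 4), so quadratic reciprocity gives (5/7) = (7/5). Reduce: 7 ≡ 2 (mod 5). Now have -(2/5).
Factor out 2: 2 = 2. Since 5 ≡ 5 (mod 8), (2/5) = -1. Now have (1/5).
(1/5) = 1. Collecting the sign factors: 1.
(56/383) = 1, and 383 is prime, so 56 is a quadratic residue mod 383.

yes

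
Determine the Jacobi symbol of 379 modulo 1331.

1

Both 379 ≡ 3 and 1331 ≡ 3 (mod 4), so reciprocity gives (379/1331) = -(1331/379). Reduce: 1331 ≡ 194 (mod 379). Now have -(194/379).
Factor out 2: 194 = 2·97. Since 379 ≡ 3 (mod 8), (2/379) = -1. Now have (97/379).
97 ≡ 1 (mod 4), so quadratic reciprocity gives (97/379) = (379/97). Reduce: 379 ≡ 88 (mod 97). Now have (88/97).
Factor out 2: 88 = 2^3·11. Since 97 ≡ 1 (mod 8), (2/97) = +1, and (2/97)^3 = +1. Now have (11/97).
97 ≡ 1 (mod 4), so quadratic reciprocity gives (11/97) = (97/11). Reduce: 97 ≡ 9 (mod 11). Now have (9/11).
9 ≡ 1 (mod 4), so quadratic reciprocity gives (9/11) = (11/9). Reduce: 11 ≡ 2 (mod 9). Now have (2/9).
Factor out 2: 2 = 2. Since 9 ≡ 1 (mod 8), (2/9) = +1. Now have (1/9).
(1/9) = 1. Collecting the sign factors: 1.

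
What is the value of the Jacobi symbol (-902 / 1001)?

0

Reduce the numerator: -902 ≡ 99 (mod 1001), so (-902 / 1001) = (99 / 1001).
1001 ≡ 1 (mod 4), so quadratic reciprocity gives (99 / 1001) = (1001 / 99). Reduce: 1001 ≡ 11 (mod 99). Now have (11 / 99).
Both 11 ≡ 3 and 99 ≡ 3 (mod 4), so reciprocity gives (11 / 99) = -(99 / 11). Reduce: 99 ≡ 0 (mod 11). Now have -(0 / 11).
The numerator is now 0 with denominator 11 > 1: the symbol is 0.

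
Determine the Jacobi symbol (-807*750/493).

1

By multiplicativity, (-807·750/493) = (-807/493)·(750/493).
First factor (-807/493):
Pull out -1: (-807/493) = (-1/493)·(807/493). Since 493 ≡ 1 (mod 4), (-1/493) = +1. Now have (807/493).
Reduce the numerator: 807 ≡ 314 (mod 493), so (807/493) = (314/493).
Factor out 2: 314 = 2·157. Since 493 ≡ 5 (mod 8), (2/493) = -1. Now have -(157/493).
157 ≡ 1 (mod 4), so quadratic reciprocity gives (157/493) = (493/157). Reduce: 493 ≡ 22 (mod 157). Now have -(22/157).
Factor out 2: 22 = 2·11. Since 157 ≡ 5 (mod 8), (2/157) = -1. Now have (11/157).
157 ≡ 1 (mod 4), so quadratic reciprocity gives (11/157) = (157/11). Reduce: 157 ≡ 3 (mod 11). Now have (3/11).
Both 3 ≡ 3 and 11 ≡ 3 (mod 4), so reciprocity gives (3/11) = -(11/3). Reduce: 11 ≡ 2 (mod 3). Now have -(2/3).
Factor out 2: 2 = 2. Since 3 ≡ 3 (mod 8), (2/3) = -1. Now have (1/3).
(1/3) = 1. Collecting the sign factors: 1.
Second factor (750/493):
Reduce the numerator: 750 ≡ 257 (mod 493), so (750/493) = (257/493).
257 ≡ 1 (mod 4), so quadratic reciprocity gives (257/493) = (493/257). Reduce: 493 ≡ 236 (mod 257). Now have (236/257).
Factor out 2: 236 = 2^2·59. Since 257 ≡ 1 (mod 8), (2/257) = +1, and (2/257)^2 = +1. Now have (59/257).
257 ≡ 1 (mod 4), so quadratic reciprocity gives (59/257) = (257/59). Reduce: 257 ≡ 21 (mod 59). Now have (21/59).
21 ≡ 1 (mod 4), so quadratic reciprocity gives (21/59) = (59/21). Reduce: 59 ≡ 17 (mod 21). Now have (17/21).
17 ≡ 1 (mod 4), so quadratic reciprocity gives (17/21) = (21/17). Reduce: 21 ≡ 4 (mod 17). Now have (4/17).
Factor out 2: 4 = 2^2. Since 17 ≡ 1 (mod 8), (2/17) = +1, and (2/17)^2 = +1. Now have (1/17).
(1/17) = 1. Collecting the sign factors: 1.
Product: (1)·(1) = 1.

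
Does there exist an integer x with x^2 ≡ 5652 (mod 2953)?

(5652|2953)
  = (2699|2953)    [5652 ≡ 2699 mod 2953]
  = (2953|2699)    [QR: 2953 ≡ 1 mod 4, sign kept]
  = (254|2699)    [2953 ≡ 254 mod 2699]
  = -(127|2699)    [2699 ≡ 3 mod 8 ⇒ (2|2699) = -1]
  = (2699|127)    [QR: both ≡ 3 mod 4, sign flips]
  = (32|127)    [2699 ≡ 32 mod 127]
  = (1|127)    [127 ≡ 7 mod 8 ⇒ (2|127)^5 = +1]
  = 1    [(1|127) = 1]
The Legendre symbol is 1, so x^2 ≡ 5652 (mod 2953) has solution.

yes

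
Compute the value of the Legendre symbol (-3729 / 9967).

(-3729 / 9967)
  = (6238 / 9967)    [-3729 ≡ 6238 mod 9967]
  = (3119 / 9967)    [9967 ≡ 7 mod 8 ⇒ (2 / 9967) = +1]
  = -(9967 / 3119)    [QR: both ≡ 3 mod 4, sign flips]
  = -(610 / 3119)    [9967 ≡ 610 mod 3119]
  = -(305 / 3119)    [3119 ≡ 7 mod 8 ⇒ (2 / 3119) = +1]
  = -(3119 / 305)    [QR: 305 ≡ 1 mod 4, sign kept]
  = -(69 / 305)    [3119 ≡ 69 mod 305]
  = -(305 / 69)    [QR: 69 ≡ 1 mod 4, sign kept]
  = -(29 / 69)    [305 ≡ 29 mod 69]
  = -(69 / 29)    [QR: 29 ≡ 1 mod 4, sign kept]
  = -(11 / 29)    [69 ≡ 11 mod 29]
  = -(29 / 11)    [QR: 29 ≡ 1 mod 4, sign kept]
  = -(7 / 11)    [29 ≡ 7 mod 11]
  = (11 / 7)    [QR: both ≡ 3 mod 4, sign flips]
  = (4 / 7)    [11 ≡ 4 mod 7]
  = (1 / 7)    [7 ≡ 7 mod 8 ⇒ (2 / 7)^2 = +1]
  = 1    [(1 / 7) = 1]

1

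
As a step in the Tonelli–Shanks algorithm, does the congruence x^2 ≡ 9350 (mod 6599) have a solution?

Reduce the numerator: 9350 ≡ 2751 (mod 6599), so (9350/6599) = (2751/6599).
Both 2751 ≡ 3 and 6599 ≡ 3 (mod 4), so reciprocity gives (2751/6599) = -(6599/2751). Reduce: 6599 ≡ 1097 (mod 2751). Now have -(1097/2751).
1097 ≡ 1 (mod 4), so quadratic reciprocity gives (1097/2751) = (2751/1097). Reduce: 2751 ≡ 557 (mod 1097). Now have -(557/1097).
557 ≡ 1 (mod 4), so quadratic reciprocity gives (557/1097) = (1097/557). Reduce: 1097 ≡ 540 (mod 557). Now have -(540/557).
Factor out 2: 540 = 2^2·135. Since 557 ≡ 5 (mod 8), (2/557) = -1, and (2/557)^2 = +1. Now have -(135/557).
557 ≡ 1 (mod 4), so quadratic reciprocity gives (135/557) = (557/135). Reduce: 557 ≡ 17 (mod 135). Now have -(17/135).
17 ≡ 1 (mod 4), so quadratic reciprocity gives (17/135) = (135/17). Reduce: 135 ≡ 16 (mod 17). Now have -(16/17).
Factor out 2: 16 = 2^4. Since 17 ≡ 1 (mod 8), (2/17) = +1, and (2/17)^4 = +1. Now have -(1/17).
(1/17) = 1. Collecting the sign factors: -1.
(9350/6599) = -1, and 6599 is prime, so 9350 is not a quadratic residue mod 6599.

no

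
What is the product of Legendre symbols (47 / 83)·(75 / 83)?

-1

By multiplicativity, (47·75 / 83) = (47 / 83)·(75 / 83).
First factor (47 / 83):
Both 47 ≡ 3 and 83 ≡ 3 (mod 4), so reciprocity gives (47 / 83) = -(83 / 47). Reduce: 83 ≡ 36 (mod 47). Now have -(36 / 47).
Factor out 2: 36 = 2^2·9. Since 47 ≡ 7 (mod 8), (2 / 47) = +1, and (2 / 47)^2 = +1. Now have -(9 / 47).
9 ≡ 1 (mod 4), so quadratic reciprocity gives (9 / 47) = (47 / 9). Reduce: 47 ≡ 2 (mod 9). Now have -(2 / 9).
Factor out 2: 2 = 2. Since 9 ≡ 1 (mod 8), (2 / 9) = +1. Now have -(1 / 9).
(1 / 9) = 1. Collecting the sign factors: -1.
Second factor (75 / 83):
Both 75 ≡ 3 and 83 ≡ 3 (mod 4), so reciprocity gives (75 / 83) = -(83 / 75). Reduce: 83 ≡ 8 (mod 75). Now have -(8 / 75).
Factor out 2: 8 = 2^3. Since 75 ≡ 3 (mod 8), (2 / 75) = -1, and (2 / 75)^3 = -1. Now have (1 / 75).
(1 / 75) = 1. Collecting the sign factors: 1.
Product: (-1)·(1) = -1.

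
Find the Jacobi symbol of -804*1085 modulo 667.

1

By multiplicativity, (-804·1085/667) = (-804/667)·(1085/667).
First factor (-804/667):
Reduce the numerator: -804 ≡ 530 (mod 667), so (-804/667) = (530/667).
Factor out 2: 530 = 2·265. Since 667 ≡ 3 (mod 8), (2/667) = -1. Now have -(265/667).
265 ≡ 1 (mod 4), so quadratic reciprocity gives (265/667) = (667/265). Reduce: 667 ≡ 137 (mod 265). Now have -(137/265).
137 ≡ 1 (mod 4), so quadratic reciprocity gives (137/265) = (265/137). Reduce: 265 ≡ 128 (mod 137). Now have -(128/137).
Factor out 2: 128 = 2^7. Since 137 ≡ 1 (mod 8), (2/137) = +1, and (2/137)^7 = +1. Now have -(1/137).
(1/137) = 1. Collecting the sign factors: -1.
Second factor (1085/667):
Reduce the numerator: 1085 ≡ 418 (mod 667), so (1085/667) = (418/667).
Factor out 2: 418 = 2·209. Since 667 ≡ 3 (mod 8), (2/667) = -1. Now have -(209/667).
209 ≡ 1 (mod 4), so quadratic reciprocity gives (209/667) = (667/209). Reduce: 667 ≡ 40 (mod 209). Now have -(40/209).
Factor out 2: 40 = 2^3·5. Since 209 ≡ 1 (mod 8), (2/209) = +1, and (2/209)^3 = +1. Now have -(5/209).
5 ≡ 1 (mod 4), so quadratic reciprocity gives (5/209) = (209/5). Reduce: 209 ≡ 4 (mod 5). Now have -(4/5).
Factor out 2: 4 = 2^2. Since 5 ≡ 5 (mod 8), (2/5) = -1, and (2/5)^2 = +1. Now have -(1/5).
(1/5) = 1. Collecting the sign factors: -1.
Product: (-1)·(-1) = 1.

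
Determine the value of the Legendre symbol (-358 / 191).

1

Reduce the numerator: -358 ≡ 24 (mod 191), so (-358 / 191) = (24 / 191).
Factor out 2: 24 = 2^3·3. Since 191 ≡ 7 (mod 8), (2 / 191) = +1, and (2 / 191)^3 = +1. Now have (3 / 191).
Both 3 ≡ 3 and 191 ≡ 3 (mod 4), so reciprocity gives (3 / 191) = -(191 / 3). Reduce: 191 ≡ 2 (mod 3). Now have -(2 / 3).
Factor out 2: 2 = 2. Since 3 ≡ 3 (mod 8), (2 / 3) = -1. Now have (1 / 3).
(1 / 3) = 1. Collecting the sign factors: 1.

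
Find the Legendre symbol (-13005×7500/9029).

-1

By multiplicativity, (-13005·7500/9029) = (-13005/9029)·(7500/9029).
First factor (-13005/9029):
(-13005/9029)
  = (13005/9029)    [9029 ≡ 1 mod 4 ⇒ (-1/9029) = +1]
  = (3976/9029)    [13005 ≡ 3976 mod 9029]
  = -(497/9029)    [9029 ≡ 5 mod 8 ⇒ (2/9029)^3 = -1]
  = -(9029/497)    [QR: 497 ≡ 1 mod 4, sign kept]
  = -(83/497)    [9029 ≡ 83 mod 497]
  = -(497/83)    [QR: 497 ≡ 1 mod 4, sign kept]
  = -(82/83)    [497 ≡ 82 mod 83]
  = (41/83)    [83 ≡ 3 mod 8 ⇒ (2/83) = -1]
  = (83/41)    [QR: 41 ≡ 1 mod 4, sign kept]
  = (1/41)    [83 ≡ 1 mod 41]
  = 1    [(1/41) = 1]
Second factor (7500/9029):
(7500/9029)
  = (1875/9029)    [9029 ≡ 5 mod 8 ⇒ (2/9029)^2 = +1]
  = (9029/1875)    [QR: 9029 ≡ 1 mod 4, sign kept]
  = (1529/1875)    [9029 ≡ 1529 mod 1875]
  = (1875/1529)    [QR: 1529 ≡ 1 mod 4, sign kept]
  = (346/1529)    [1875 ≡ 346 mod 1529]
  = (173/1529)    [1529 ≡ 1 mod 8 ⇒ (2/1529) = +1]
  = (1529/173)    [QR: 173 ≡ 1 mod 4, sign kept]
  = (145/173)    [1529 ≡ 145 mod 173]
  = (173/145)    [QR: 145 ≡ 1 mod 4, sign kept]
  = (28/145)    [173 ≡ 28 mod 145]
  = (7/145)    [145 ≡ 1 mod 8 ⇒ (2/145)^2 = +1]
  = (145/7)    [QR: 145 ≡ 1 mod 4, sign kept]
  = (5/7)    [145 ≡ 5 mod 7]
  = (7/5)    [QR: 5 ≡ 1 mod 4, sign kept]
  = (2/5)    [7 ≡ 2 mod 5]
  = -(1/5)    [5 ≡ 5 mod 8 ⇒ (2/5) = -1]
  = -1    [(1/5) = 1]
Product: (1)·(-1) = -1.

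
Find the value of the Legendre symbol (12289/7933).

1

(12289/7933)
  = (4356/7933)    [12289 ≡ 4356 mod 7933]
  = (1089/7933)    [7933 ≡ 5 mod 8 ⇒ (2/7933)^2 = +1]
  = (7933/1089)    [QR: 1089 ≡ 1 mod 4, sign kept]
  = (310/1089)    [7933 ≡ 310 mod 1089]
  = (155/1089)    [1089 ≡ 1 mod 8 ⇒ (2/1089) = +1]
  = (1089/155)    [QR: 1089 ≡ 1 mod 4, sign kept]
  = (4/155)    [1089 ≡ 4 mod 155]
  = (1/155)    [155 ≡ 3 mod 8 ⇒ (2/155)^2 = +1]
  = 1    [(1/155) = 1]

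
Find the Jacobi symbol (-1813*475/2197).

By multiplicativity, (-1813·475/2197) = (-1813/2197)·(475/2197).
First factor (-1813/2197):
Reduce the numerator: -1813 ≡ 384 (mod 2197), so (-1813/2197) = (384/2197).
Factor out 2: 384 = 2^7·3. Since 2197 ≡ 5 (mod 8), (2/2197) = -1, and (2/2197)^7 = -1. Now have -(3/2197).
2197 ≡ 1 (mod 4), so quadratic reciprocity gives (3/2197) = (2197/3). Reduce: 2197 ≡ 1 (mod 3). Now have -(1/3).
(1/3) = 1. Collecting the sign factors: -1.
Second factor (475/2197):
2197 ≡ 1 (mod 4), so quadratic reciprocity gives (475/2197) = (2197/475). Reduce: 2197 ≡ 297 (mod 475). Now have (297/475).
297 ≡ 1 (mod 4), so quadratic reciprocity gives (297/475) = (475/297). Reduce: 475 ≡ 178 (mod 297). Now have (178/297).
Factor out 2: 178 = 2·89. Since 297 ≡ 1 (mod 8), (2/297) = +1. Now have (89/297).
89 ≡ 1 (mod 4), so quadratic reciprocity gives (89/297) = (297/89). Reduce: 297 ≡ 30 (mod 89). Now have (30/89).
Factor out 2: 30 = 2·15. Since 89 ≡ 1 (mod 8), (2/89) = +1. Now have (15/89).
89 ≡ 1 (mod 4), so quadratic reciprocity gives (15/89) = (89/15). Reduce: 89 ≡ 14 (mod 15). Now have (14/15).
Factor out 2: 14 = 2·7. Since 15 ≡ 7 (mod 8), (2/15) = +1. Now have (7/15).
Both 7 ≡ 3 and 15 ≡ 3 (mod 4), so reciprocity gives (7/15) = -(15/7). Reduce: 15 ≡ 1 (mod 7). Now have -(1/7).
(1/7) = 1. Collecting the sign factors: -1.
Product: (-1)·(-1) = 1.

1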